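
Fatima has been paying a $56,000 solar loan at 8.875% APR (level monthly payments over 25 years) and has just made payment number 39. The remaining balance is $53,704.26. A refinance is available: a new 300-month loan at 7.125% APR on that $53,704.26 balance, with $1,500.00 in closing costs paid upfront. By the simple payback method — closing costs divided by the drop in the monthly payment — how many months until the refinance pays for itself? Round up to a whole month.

Current payment = 56,000 × 8.875%/12 / (1 − (1+0.0073958)^−300) = $465.17.
Refinanced payment = 53,704.26 × 0.0059375 / (1 − (1+0.0059375)^−300) = $383.86.
Monthly savings = $465.17 − $383.86 = $81.31.
Break-even = $1,500.00 / $81.31 = 18.45 → 19 months.

19 months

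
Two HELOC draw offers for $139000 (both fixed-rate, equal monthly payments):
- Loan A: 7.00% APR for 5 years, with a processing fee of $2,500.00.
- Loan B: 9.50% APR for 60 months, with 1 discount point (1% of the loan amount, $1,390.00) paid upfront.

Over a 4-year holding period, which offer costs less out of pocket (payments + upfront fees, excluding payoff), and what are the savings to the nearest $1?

Loan A: at 7.00% the monthly rate is 0.0058333, so the payment is 139,000 × 0.0058333 / (1 − 1.0058333^−60) = $2,752.37.
Loan B: at 9.50% the monthly rate is 0.0079167, so the payment is 139,000 × 0.0079167 / (1 − 1.0079167^−60) = $2,919.26.
Over 48 months: Loan A costs 48 × $2,752.37 + $2,500.00 = $134,613.76; Loan B costs 48 × $2,919.26 + $1,390.00 = $141,514.48.
Loan A is cheaper by $141,514.48 − $134,613.76 = $6,900.72.

Loan A by $6,901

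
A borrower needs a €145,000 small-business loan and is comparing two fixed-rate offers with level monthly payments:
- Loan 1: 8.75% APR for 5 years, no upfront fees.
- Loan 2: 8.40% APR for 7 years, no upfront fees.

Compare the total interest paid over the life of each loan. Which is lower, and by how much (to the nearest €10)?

Loan 1 by €12,730

Loan 1: monthly rate = 8.75%/12 = 0.0072917; payment = 145,000 × 0.0072917 / (1 − (1+0.0072917)^−60) = €2,992.40.
Total interest on Loan 1 = 60 × €2,992.40 − €145,000 = €34,544.00.
Loan 2: monthly rate = 8.4%/12 = 0.0070000; payment = 145,000 × 0.0070000 / (1 − (1+0.0070000)^−84) = €2,289.01.
Total interest on Loan 2 = 84 × €2,289.01 − €145,000 = €47,276.84.
Loan 1 is lower by €12,732.84.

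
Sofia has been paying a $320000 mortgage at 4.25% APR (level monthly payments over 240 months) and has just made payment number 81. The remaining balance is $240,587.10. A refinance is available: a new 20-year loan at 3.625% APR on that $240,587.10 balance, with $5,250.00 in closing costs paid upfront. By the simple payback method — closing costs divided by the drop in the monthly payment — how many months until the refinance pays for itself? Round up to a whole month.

10 months

Current payment = 320,000 × 4.25%/12 / (1 − (1+0.0035417)^−240) = $1,981.55.
Refinanced payment = 240,587.10 × 0.0030208 / (1 − (1+0.0030208)^−240) = $1,410.81.
Monthly savings = $1,981.55 − $1,410.81 = $570.74.
Break-even = $5,250.00 / $570.74 = 9.20 → 10 months.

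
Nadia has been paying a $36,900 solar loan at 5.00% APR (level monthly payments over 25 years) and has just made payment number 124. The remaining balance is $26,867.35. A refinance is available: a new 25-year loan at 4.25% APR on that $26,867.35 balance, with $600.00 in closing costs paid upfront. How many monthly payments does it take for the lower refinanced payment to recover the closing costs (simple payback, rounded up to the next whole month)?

Current payment = 36,900 × 5%/12 / (1 − (1+0.0041667)^−300) = $215.71.
Refinanced payment = 26,867.35 × 0.0035417 / (1 − (1+0.0035417)^−300) = $145.55.
Monthly savings = $215.71 − $145.55 = $70.16.
Break-even = $600.00 / $70.16 = 8.55 → 9 months.

9 months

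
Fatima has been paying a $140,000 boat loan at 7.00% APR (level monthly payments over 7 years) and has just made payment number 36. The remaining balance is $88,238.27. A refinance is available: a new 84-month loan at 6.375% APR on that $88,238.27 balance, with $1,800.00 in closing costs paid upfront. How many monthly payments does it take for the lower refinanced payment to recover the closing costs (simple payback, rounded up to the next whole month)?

3 months

Current payment = 140,000 × 7%/12 / (1 − (1+0.0058333)^−84) = $2,112.98.
Refinanced payment = 88,238.27 × 0.0053125 / (1 − (1+0.0053125)^−84) = $1,304.96.
Monthly savings = $2,112.98 − $1,304.96 = $808.02.
Break-even = $1,800.00 / $808.02 = 2.23 → 3 months.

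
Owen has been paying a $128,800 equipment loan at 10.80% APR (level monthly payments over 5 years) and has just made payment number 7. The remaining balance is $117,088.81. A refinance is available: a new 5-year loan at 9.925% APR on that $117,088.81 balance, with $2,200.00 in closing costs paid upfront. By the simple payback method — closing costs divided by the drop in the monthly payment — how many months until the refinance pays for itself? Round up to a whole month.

Current payment = 128,800 × 10.8%/12 / (1 − (1+0.0090000)^−60) = $2,787.59.
Refinanced payment = 117,088.81 × 0.0082708 / (1 − (1+0.0082708)^−60) = $2,483.47.
Monthly savings = $2,787.59 − $2,483.47 = $304.12.
Break-even = $2,200.00 / $304.12 = 7.23 → 8 months.

8 months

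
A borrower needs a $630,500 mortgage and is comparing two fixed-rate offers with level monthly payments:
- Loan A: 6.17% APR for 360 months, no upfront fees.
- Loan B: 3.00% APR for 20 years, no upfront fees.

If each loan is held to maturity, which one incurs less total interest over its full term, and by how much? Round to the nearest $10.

Loan A: monthly rate = 6.17%/12 = 0.0051417; payment = 630,500 × 0.0051417 / (1 − (1+0.0051417)^−360) = $3,849.35.
Total interest on Loan A = 360 × $3,849.35 − $630,500 = $755,266.00.
Loan B: at 3.00% the monthly rate is 0.0025000, so the payment is 630,500 × 0.0025000 / (1 − 1.0025000^−240) = $3,496.74.
Total interest on Loan B = 240 × $3,496.74 − $630,500 = $208,717.60.
Loan B is lower by $546,548.40.

Loan B by $546,550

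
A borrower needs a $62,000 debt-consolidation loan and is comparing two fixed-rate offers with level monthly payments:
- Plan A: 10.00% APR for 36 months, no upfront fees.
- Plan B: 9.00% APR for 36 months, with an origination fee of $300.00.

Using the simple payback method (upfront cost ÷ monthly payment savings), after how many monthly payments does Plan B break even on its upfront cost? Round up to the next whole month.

11 months

Plan A: at 10.00% the monthly rate is 0.0083333, so the payment is 62,000 × 0.0083333 / (1 − 1.0083333^−36) = $2,000.57.
Plan B: monthly rate = 9%/12 = 0.0075000; payment = 62,000 × 0.0075000 / (1 − (1+0.0075000)^−36) = $1,971.58.
Monthly savings = $2,000.57 − $1,971.58 = $28.99.
Break-even = $300.00 / $28.99 = 10.35 → 11 months.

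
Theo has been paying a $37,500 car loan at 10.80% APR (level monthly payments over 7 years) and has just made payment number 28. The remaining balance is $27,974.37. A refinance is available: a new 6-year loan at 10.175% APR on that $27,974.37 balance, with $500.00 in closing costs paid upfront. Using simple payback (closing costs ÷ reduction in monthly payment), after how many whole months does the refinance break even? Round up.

5 months

Current payment = 37,500 × 10.8%/12 / (1 − (1+0.0090000)^−84) = $638.15.
Refinanced payment = 27,974.37 × 0.0084792 / (1 − (1+0.0084792)^−72) = $520.72.
Monthly savings = $638.15 − $520.72 = $117.43.
Break-even = $500.00 / $117.43 = 4.26 → 5 months.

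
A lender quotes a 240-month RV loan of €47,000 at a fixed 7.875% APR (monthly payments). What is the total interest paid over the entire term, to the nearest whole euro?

€46,475

Monthly rate = 7.875%/12 = 0.0065625; payment = 47,000 × 0.0065625 / (1 − (1+0.0065625)^−240) = €389.48.
Total paid = 240 × €389.48 = €93,475.20; interest = €93,475.20 − €47,000 = €46,475.20.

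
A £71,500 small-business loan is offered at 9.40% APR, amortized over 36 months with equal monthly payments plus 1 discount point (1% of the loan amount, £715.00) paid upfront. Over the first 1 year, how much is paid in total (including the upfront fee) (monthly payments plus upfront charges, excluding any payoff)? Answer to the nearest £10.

At 9.40% the monthly rate is 0.0078333, so the payment is 71,500 × 0.0078333 / (1 − 1.0078333^−36) = £2,287.02.
Total outlay = 12 × £2,287.02 + £715.00 = £28,159.24.

£28,160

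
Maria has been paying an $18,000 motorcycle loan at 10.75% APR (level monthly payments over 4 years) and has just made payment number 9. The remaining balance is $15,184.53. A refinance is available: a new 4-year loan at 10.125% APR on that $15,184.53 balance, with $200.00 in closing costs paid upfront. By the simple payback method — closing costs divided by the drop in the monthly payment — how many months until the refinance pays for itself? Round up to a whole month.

3 months

Current payment = 18,000 × 10.75%/12 / (1 − (1+0.0089583)^−48) = $463.04.
Refinanced payment = 15,184.53 × 0.0084375 / (1 − (1+0.0084375)^−48) = $386.03.
Monthly savings = $463.04 − $386.03 = $77.01.
Break-even = $200.00 / $77.01 = 2.60 → 3 months.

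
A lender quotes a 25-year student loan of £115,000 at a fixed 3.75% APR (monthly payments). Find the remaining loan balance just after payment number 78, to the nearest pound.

With monthly rate i = 3.75%/12 = 0.0031250, the balance after k of n payments is P · [(1+i)^n − (1+i)^k] / [(1+i)^n − 1].
(1+0.0031250)^300 = 2.54985935 and (1+0.0031250)^78 = 1.27554040, so the balance is 115,000 × (2.54985935 − 1.27554040) / (2.54985935 − 1) = £94,554.82.

£94,555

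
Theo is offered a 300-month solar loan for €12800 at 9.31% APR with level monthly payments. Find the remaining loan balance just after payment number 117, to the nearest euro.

€10,746

With monthly rate i = 9.31%/12 = 0.0077583, the balance after k of n payments is P · [(1+i)^n − (1+i)^k] / [(1+i)^n − 1].
(1+0.0077583)^300 = 10.16060176 and (1+0.0077583)^117 = 2.47000924, so the balance is 12,800 × (10.16060176 − 2.47000924) / (10.16060176 − 1) = €10,745.97.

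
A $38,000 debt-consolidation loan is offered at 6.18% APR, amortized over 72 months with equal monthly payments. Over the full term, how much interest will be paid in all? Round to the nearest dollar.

$7,576

Monthly rate = 6.18%/12 = 0.0051500; payment = 38,000 × 0.0051500 / (1 − (1+0.0051500)^−72) = $633.00.
Total paid = 72 × $633.00 = $45,576.00; interest = $45,576.00 − $38,000 = $7,576.00.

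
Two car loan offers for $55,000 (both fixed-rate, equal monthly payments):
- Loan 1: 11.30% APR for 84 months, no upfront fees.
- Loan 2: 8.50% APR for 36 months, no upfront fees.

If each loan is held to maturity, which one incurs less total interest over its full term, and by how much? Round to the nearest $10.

Loan 1: monthly rate = 11.3%/12 = 0.0094167; payment = 55,000 × 0.0094167 / (1 − (1+0.0094167)^−84) = $950.43.
Total interest on Loan 1 = 84 × $950.43 − $55,000 = $24,836.12.
Loan 2: monthly rate = 8.5%/12 = 0.0070833; payment = 55,000 × 0.0070833 / (1 − (1+0.0070833)^−36) = $1,736.21.
Total interest on Loan 2 = 36 × $1,736.21 − $55,000 = $7,503.56.
Loan 2 is lower by $17,332.56.

Loan 2 by $17,330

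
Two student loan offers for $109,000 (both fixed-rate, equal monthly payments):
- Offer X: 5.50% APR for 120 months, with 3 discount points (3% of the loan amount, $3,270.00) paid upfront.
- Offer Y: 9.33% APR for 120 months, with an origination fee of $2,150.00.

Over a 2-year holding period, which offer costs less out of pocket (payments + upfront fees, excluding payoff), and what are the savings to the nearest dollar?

Offer X: at 5.50% the monthly rate is 0.0045833, so the payment is 109,000 × 0.0045833 / (1 − 1.0045833^−120) = $1,182.94.
Offer Y: monthly rate = 9.33%/12 = 0.0077750; payment = 109,000 × 0.0077750 / (1 − (1+0.0077750)^−120) = $1,400.31.
Over 24 months: Offer X costs 24 × $1,182.94 + $3,270.00 = $31,660.56; Offer Y costs 24 × $1,400.31 + $2,150.00 = $35,757.44.
Offer X is cheaper by $35,757.44 − $31,660.56 = $4,096.88.

Offer X by $4,097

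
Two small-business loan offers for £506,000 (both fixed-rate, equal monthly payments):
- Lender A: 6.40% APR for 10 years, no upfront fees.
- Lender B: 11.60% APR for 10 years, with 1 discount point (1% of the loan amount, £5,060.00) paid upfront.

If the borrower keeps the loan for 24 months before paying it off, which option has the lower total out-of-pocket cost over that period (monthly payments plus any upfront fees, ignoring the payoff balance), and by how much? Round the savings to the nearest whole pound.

Lender A: monthly rate = 6.4%/12 = 0.0053333; payment = 506,000 × 0.0053333 / (1 − (1+0.0053333)^−120) = £5,719.82.
Lender B: at 11.60% the monthly rate is 0.0096667, so the payment is 506,000 × 0.0096667 / (1 − 1.0096667^−120) = £7,143.11.
Over 24 months: Lender A costs 24 × £5,719.82 = £137,275.68; Lender B costs 24 × £7,143.11 + £5,060.00 = £176,494.64.
Lender A is cheaper by £176,494.64 − £137,275.68 = £39,218.96.

Lender A by £39,219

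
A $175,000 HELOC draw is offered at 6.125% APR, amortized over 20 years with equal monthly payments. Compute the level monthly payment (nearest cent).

Monthly rate = 6.125%/12 = 0.0051042; payment = 175,000 × 0.0051042 / (1 − (1+0.0051042)^−240) = $1,266.41.

$1,266.41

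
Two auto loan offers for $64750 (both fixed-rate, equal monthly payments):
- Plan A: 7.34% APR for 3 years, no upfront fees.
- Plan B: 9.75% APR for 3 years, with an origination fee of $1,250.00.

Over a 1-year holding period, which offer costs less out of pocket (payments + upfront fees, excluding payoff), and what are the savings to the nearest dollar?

Plan A: monthly rate = 7.34%/12 = 0.0061167; payment = 64,750 × 0.0061167 / (1 − (1+0.0061167)^−36) = $2,009.37.
Plan B: at 9.75% the monthly rate is 0.0081250, so the payment is 64,750 × 0.0081250 / (1 − 1.0081250^−36) = $2,081.71.
Over 12 months: Plan A costs 12 × $2,009.37 = $24,112.44; Plan B costs 12 × $2,081.71 + $1,250.00 = $26,230.52.
Plan A is cheaper by $26,230.52 − $24,112.44 = $2,118.08.

Plan A by $2,118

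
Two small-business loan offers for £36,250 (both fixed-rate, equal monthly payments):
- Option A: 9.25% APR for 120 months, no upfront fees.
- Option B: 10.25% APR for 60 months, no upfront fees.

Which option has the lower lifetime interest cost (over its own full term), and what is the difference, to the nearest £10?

Option B by £9,210

Option A: monthly rate = 9.25%/12 = 0.0077083; payment = 36,250 × 0.0077083 / (1 − (1+0.0077083)^−120) = £464.12.
Total interest on Option A = 120 × £464.12 − £36,250 = £19,444.40.
Option B: at 10.25% the monthly rate is 0.0085417, so the payment is 36,250 × 0.0085417 / (1 − 1.0085417^−60) = £774.67.
Total interest on Option B = 60 × £774.67 − £36,250 = £10,230.20.
Option B is lower by £9,214.20.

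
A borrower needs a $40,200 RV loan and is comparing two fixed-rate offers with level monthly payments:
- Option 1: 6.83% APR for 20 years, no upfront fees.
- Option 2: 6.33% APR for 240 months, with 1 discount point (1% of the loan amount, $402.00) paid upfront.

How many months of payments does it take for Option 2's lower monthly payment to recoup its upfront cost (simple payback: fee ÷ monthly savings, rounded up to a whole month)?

34 months

Option 1: monthly rate = 6.83%/12 = 0.0056917; payment = 40,200 × 0.0056917 / (1 − (1+0.0056917)^−240) = $307.58.
Option 2: monthly rate = 6.33%/12 = 0.0052750; payment = 40,200 × 0.0052750 / (1 − (1+0.0052750)^−240) = $295.71.
Monthly savings = $307.58 − $295.71 = $11.87.
Break-even = $402.00 / $11.87 = 33.87 → 34 months.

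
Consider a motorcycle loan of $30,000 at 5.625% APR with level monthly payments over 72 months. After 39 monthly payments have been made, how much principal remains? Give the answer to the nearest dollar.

With monthly rate i = 5.625%/12 = 0.0046875, the balance after k of n payments is P · [(1+i)^n − (1+i)^k] / [(1+i)^n − 1].
(1+0.0046875)^72 = 1.40033494 and (1+0.0046875)^39 = 1.20007658, so the balance is 30,000 × (1.40033494 − 1.20007658) / (1.40033494 − 1) = $15,006.81.

$15,007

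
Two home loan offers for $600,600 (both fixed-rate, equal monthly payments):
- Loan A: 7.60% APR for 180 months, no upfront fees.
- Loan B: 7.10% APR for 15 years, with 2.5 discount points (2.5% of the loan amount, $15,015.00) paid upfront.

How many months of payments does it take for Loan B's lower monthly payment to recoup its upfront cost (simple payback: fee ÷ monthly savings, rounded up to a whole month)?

89 months

Loan A: monthly rate = 7.6%/12 = 0.0063333; payment = 600,600 × 0.0063333 / (1 − (1+0.0063333)^−180) = $5,601.82.
Loan B: monthly rate = 7.1%/12 = 0.0059167; payment = 600,600 × 0.0059167 / (1 − (1+0.0059167)^−180) = $5,432.00.
Monthly savings = $5,601.82 − $5,432.00 = $169.82.
Break-even = $15,015.00 / $169.82 = 88.42 → 89 months.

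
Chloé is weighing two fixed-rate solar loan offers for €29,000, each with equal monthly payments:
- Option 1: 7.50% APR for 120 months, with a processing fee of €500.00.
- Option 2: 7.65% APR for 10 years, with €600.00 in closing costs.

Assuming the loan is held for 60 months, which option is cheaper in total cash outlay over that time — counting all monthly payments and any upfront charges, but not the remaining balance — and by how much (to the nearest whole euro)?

Option 1 by €236

Option 1: at 7.50% the monthly rate is 0.0062500, so the payment is 29,000 × 0.0062500 / (1 − 1.0062500^−120) = €344.24.
Option 2: monthly rate = 7.65%/12 = 0.0063750; payment = 29,000 × 0.0063750 / (1 − (1+0.0063750)^−120) = €346.51.
Over 60 months: Option 1 costs 60 × €344.24 + €500.00 = €21,154.40; Option 2 costs 60 × €346.51 + €600.00 = €21,390.60.
Option 1 is cheaper by €21,390.60 − €21,154.40 = €236.20.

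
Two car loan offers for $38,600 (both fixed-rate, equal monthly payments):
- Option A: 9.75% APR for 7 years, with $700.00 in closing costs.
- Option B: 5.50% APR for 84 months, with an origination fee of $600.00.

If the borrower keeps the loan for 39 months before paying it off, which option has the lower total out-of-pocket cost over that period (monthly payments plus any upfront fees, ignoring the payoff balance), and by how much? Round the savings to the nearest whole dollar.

Option A: monthly rate = 9.75%/12 = 0.0081250; payment = 38,600 × 0.0081250 / (1 − (1+0.0081250)^−84) = $635.83.
Option B: monthly rate = 5.5%/12 = 0.0045833; payment = 38,600 × 0.0045833 / (1 − (1+0.0045833)^−84) = $554.68.
Over 39 months: Option A costs 39 × $635.83 + $700.00 = $25,497.37; Option B costs 39 × $554.68 + $600.00 = $22,232.52.
Option B is cheaper by $25,497.37 − $22,232.52 = $3,264.85.

Option B by $3,265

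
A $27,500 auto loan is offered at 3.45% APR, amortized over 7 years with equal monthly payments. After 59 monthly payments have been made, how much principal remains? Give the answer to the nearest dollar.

With monthly rate i = 3.45%/12 = 0.0028750, the balance after k of n payments is P · [(1+i)^n − (1+i)^k] / [(1+i)^n − 1].
(1+0.0028750)^84 = 1.27271639 and (1+0.0028750)^59 = 1.18457212, so the balance is 27,500 × (1.27271639 − 1.18457212) / (1.27271639 − 1) = $8,888.24.

$8,888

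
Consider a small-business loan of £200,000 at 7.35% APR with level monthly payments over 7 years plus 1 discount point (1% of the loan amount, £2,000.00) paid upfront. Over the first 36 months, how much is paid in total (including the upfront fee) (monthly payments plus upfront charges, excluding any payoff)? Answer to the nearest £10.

£111,900

Monthly rate = 7.35%/12 = 0.0061250; payment = 200,000 × 0.0061250 / (1 − (1+0.0061250)^−84) = £3,052.87.
Total outlay = 36 × £3,052.87 + £2,000.00 = £111,903.32.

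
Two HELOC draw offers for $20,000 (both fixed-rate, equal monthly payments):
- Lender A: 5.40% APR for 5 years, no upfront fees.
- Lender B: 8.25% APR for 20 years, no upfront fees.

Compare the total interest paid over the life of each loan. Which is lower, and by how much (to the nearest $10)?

Lender A by $18,030

Lender A: at 5.40% the monthly rate is 0.0045000, so the payment is 20,000 × 0.0045000 / (1 − 1.0045000^−60) = $381.10.
Total interest on Lender A = 60 × $381.10 − $20,000 = $2,866.00.
Lender B: monthly rate = 8.25%/12 = 0.0068750; payment = 20,000 × 0.0068750 / (1 − (1+0.0068750)^−240) = $170.41.
Total interest on Lender B = 240 × $170.41 − $20,000 = $20,898.40.
Lender A is lower by $18,032.40.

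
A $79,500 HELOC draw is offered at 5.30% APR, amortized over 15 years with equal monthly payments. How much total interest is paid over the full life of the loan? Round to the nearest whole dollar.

Monthly rate = 5.3%/12 = 0.0044167; payment = 79,500 × 0.0044167 / (1 − (1+0.0044167)^−180) = $641.17.
Total paid = 180 × $641.17 = $115,410.60; interest = $115,410.60 − $79,500 = $35,910.60.

$35,911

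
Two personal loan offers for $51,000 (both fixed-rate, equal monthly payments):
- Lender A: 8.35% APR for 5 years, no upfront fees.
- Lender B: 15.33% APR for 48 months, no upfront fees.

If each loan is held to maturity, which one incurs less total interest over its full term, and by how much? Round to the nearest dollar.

Lender A: at 8.35% the monthly rate is 0.0069583, so the payment is 51,000 × 0.0069583 / (1 − 1.0069583^−60) = $1,042.66.
Total interest on Lender A = 60 × $1,042.66 − $51,000 = $11,559.60.
Lender B: at 15.33% the monthly rate is 0.0127750, so the payment is 51,000 × 0.0127750 / (1 − 1.0127750^−48) = $1,427.91.
Total interest on Lender B = 48 × $1,427.91 − $51,000 = $17,539.68.
Lender A is lower by $5,980.08.

Lender A by $5,980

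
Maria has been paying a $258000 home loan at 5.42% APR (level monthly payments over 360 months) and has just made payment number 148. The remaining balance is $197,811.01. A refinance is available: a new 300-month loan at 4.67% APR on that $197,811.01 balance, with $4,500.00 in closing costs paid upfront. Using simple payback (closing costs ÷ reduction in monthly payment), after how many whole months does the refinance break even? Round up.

Current payment = 258,000 × 5.42%/12 / (1 − (1+0.0045167)^−360) = $1,451.97.
Refinanced payment = 197,811.01 × 0.0038917 / (1 − (1+0.0038917)^−300) = $1,118.67.
Monthly savings = $1,451.97 − $1,118.67 = $333.30.
Break-even = $4,500.00 / $333.30 = 13.50 → 14 months.

14 months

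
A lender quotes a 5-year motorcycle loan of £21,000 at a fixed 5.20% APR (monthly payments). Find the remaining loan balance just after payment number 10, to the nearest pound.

With monthly rate i = 5.2%/12 = 0.0043333, the balance after k of n payments is P · [(1+i)^n − (1+i)^k] / [(1+i)^n − 1].
(1+0.0043333)^60 = 1.29620179 and (1+0.0043333)^10 = 1.04418817, so the balance is 21,000 × (1.29620179 − 1.04418817) / (1.29620179 − 1) = £17,867.16.

£17,867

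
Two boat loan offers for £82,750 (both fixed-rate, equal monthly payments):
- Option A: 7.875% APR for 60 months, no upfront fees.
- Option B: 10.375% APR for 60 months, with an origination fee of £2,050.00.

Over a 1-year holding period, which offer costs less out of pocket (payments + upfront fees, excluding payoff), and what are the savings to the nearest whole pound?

Option A: at 7.875% the monthly rate is 0.0065625, so the payment is 82,750 × 0.0065625 / (1 − 1.0065625^−60) = £1,672.93.
Option B: at 10.375% the monthly rate is 0.0086458, so the payment is 82,750 × 0.0086458 / (1 − 1.0086458^−60) = £1,773.50.
Over 12 months: Option A costs 12 × £1,672.93 = £20,075.16; Option B costs 12 × £1,773.50 + £2,050.00 = £23,332.00.
Option A is cheaper by £23,332.00 − £20,075.16 = £3,256.84.

Option A by £3,257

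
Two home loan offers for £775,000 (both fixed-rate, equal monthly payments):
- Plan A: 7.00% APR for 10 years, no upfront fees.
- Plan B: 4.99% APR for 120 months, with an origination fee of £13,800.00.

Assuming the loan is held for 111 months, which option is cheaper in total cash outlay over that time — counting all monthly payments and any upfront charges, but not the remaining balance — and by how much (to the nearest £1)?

Plan B by £73,015

Plan A: at 7.00% the monthly rate is 0.0058333, so the payment is 775,000 × 0.0058333 / (1 − 1.0058333^−120) = £8,998.41.
Plan B: monthly rate = 4.99%/12 = 0.0041583; payment = 775,000 × 0.0041583 / (1 − (1+0.0041583)^−120) = £8,216.29.
Over 111 months: Plan A costs 111 × £8,998.41 = £998,823.51; Plan B costs 111 × £8,216.29 + £13,800.00 = £925,808.19.
Plan B is cheaper by £998,823.51 − £925,808.19 = £73,015.32.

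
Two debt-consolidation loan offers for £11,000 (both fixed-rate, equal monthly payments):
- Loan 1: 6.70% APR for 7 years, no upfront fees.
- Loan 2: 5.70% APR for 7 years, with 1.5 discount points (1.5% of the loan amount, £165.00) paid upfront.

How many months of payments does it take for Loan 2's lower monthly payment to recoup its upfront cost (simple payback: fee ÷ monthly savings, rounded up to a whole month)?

32 months

Loan 1: monthly rate = 6.7%/12 = 0.0055833; payment = 11,000 × 0.0055833 / (1 − (1+0.0055833)^−84) = £164.41.
Loan 2: monthly rate = 5.7%/12 = 0.0047500; payment = 11,000 × 0.0047500 / (1 − (1+0.0047500)^−84) = £159.12.
Monthly savings = £164.41 − £159.12 = £5.29.
Break-even = £165.00 / £5.29 = 31.19 → 32 months.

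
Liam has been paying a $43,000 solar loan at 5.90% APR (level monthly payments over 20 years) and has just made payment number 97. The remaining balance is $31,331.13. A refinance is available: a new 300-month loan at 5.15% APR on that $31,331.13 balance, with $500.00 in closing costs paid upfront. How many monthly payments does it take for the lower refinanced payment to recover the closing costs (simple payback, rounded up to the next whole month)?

Current payment = 43,000 × 5.9%/12 / (1 − (1+0.0049167)^−240) = $305.59.
Refinanced payment = 31,331.13 × 0.0042917 / (1 − (1+0.0042917)^−300) = $185.91.
Monthly savings = $305.59 − $185.91 = $119.68.
Break-even = $500.00 / $119.68 = 4.18 → 5 months.

5 months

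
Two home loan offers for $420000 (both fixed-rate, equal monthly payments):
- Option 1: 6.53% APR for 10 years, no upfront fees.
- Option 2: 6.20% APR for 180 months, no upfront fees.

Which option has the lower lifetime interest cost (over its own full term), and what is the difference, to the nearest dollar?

Option 1 by $73,102

Option 1: monthly rate = 6.53%/12 = 0.0054417; payment = 420,000 × 0.0054417 / (1 − (1+0.0054417)^−120) = $4,775.43.
Total interest on Option 1 = 120 × $4,775.43 − $420,000 = $153,051.60.
Option 2: monthly rate = 6.2%/12 = 0.0051667; payment = 420,000 × 0.0051667 / (1 − (1+0.0051667)^−180) = $3,589.74.
Total interest on Option 2 = 180 × $3,589.74 − $420,000 = $226,153.20.
Option 1 is lower by $73,101.60.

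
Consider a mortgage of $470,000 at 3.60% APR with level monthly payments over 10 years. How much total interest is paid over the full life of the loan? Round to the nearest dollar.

At 3.60% the monthly rate is 0.0030000, so the payment is 470,000 × 0.0030000 / (1 − 1.0030000^−120) = $4,669.68.
Total paid = 120 × $4,669.68 = $560,361.60; interest = $560,361.60 − $470,000 = $90,361.60.

$90,362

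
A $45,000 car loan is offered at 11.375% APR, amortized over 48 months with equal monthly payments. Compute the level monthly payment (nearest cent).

$1,171.26

At 11.375% the monthly rate is 0.0094792, so the payment is 45,000 × 0.0094792 / (1 − 1.0094792^−48) = $1,171.26.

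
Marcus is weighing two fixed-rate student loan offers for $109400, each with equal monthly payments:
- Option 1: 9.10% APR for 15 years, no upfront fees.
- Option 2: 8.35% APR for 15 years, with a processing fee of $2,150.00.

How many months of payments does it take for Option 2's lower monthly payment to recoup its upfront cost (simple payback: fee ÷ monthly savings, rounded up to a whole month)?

Option 1: monthly rate = 9.1%/12 = 0.0075833; payment = 109,400 × 0.0075833 / (1 − (1+0.0075833)^−180) = $1,116.13.
Option 2: monthly rate = 8.35%/12 = 0.0069583; payment = 109,400 × 0.0069583 / (1 − (1+0.0069583)^−180) = $1,067.71.
Monthly savings = $1,116.13 − $1,067.71 = $48.42.
Break-even = $2,150.00 / $48.42 = 44.40 → 45 months.

45 months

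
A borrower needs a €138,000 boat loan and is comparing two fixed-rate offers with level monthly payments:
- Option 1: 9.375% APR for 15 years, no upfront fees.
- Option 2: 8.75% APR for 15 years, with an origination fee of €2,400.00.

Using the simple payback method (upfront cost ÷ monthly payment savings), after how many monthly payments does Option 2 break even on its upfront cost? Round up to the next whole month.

47 months

Option 1: at 9.375% the monthly rate is 0.0078125, so the payment is 138,000 × 0.0078125 / (1 − 1.0078125^−180) = €1,430.64.
Option 2: monthly rate = 8.75%/12 = 0.0072917; payment = 138,000 × 0.0072917 / (1 − (1+0.0072917)^−180) = €1,379.24.
Monthly savings = €1,430.64 − €1,379.24 = €51.40.
Break-even = €2,400.00 / €51.40 = 46.69 → 47 months.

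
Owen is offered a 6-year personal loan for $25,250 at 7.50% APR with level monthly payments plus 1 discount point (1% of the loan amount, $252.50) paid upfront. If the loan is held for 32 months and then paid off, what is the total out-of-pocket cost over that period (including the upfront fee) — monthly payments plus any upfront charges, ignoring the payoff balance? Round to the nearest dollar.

Monthly rate = 7.5%/12 = 0.0062500; payment = 25,250 × 0.0062500 / (1 − (1+0.0062500)^−72) = $436.58.
Total outlay = 32 × $436.58 + $252.50 = $14,223.06.

$14,223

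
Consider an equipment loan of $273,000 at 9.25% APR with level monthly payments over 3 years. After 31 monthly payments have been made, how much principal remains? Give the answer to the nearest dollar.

With monthly rate i = 9.25%/12 = 0.0077083, the balance after k of n payments is P · [(1+i)^n − (1+i)^k] / [(1+i)^n − 1].
(1+0.0077083)^36 = 1.31842248 and (1+0.0077083)^31 = 1.26876255, so the balance is 273,000 × (1.31842248 − 1.26876255) / (1.31842248 − 1) = $42,576.02.

$42,576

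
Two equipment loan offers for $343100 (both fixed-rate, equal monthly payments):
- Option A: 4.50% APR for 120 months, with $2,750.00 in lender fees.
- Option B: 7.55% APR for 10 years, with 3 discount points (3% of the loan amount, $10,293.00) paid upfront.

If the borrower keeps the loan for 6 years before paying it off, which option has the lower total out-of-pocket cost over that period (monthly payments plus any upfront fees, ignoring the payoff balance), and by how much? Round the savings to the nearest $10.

Option A: at 4.50% the monthly rate is 0.0037500, so the payment is 343,100 × 0.0037500 / (1 − 1.0037500^−120) = $3,555.83.
Option B: monthly rate = 7.55%/12 = 0.0062917; payment = 343,100 × 0.0062917 / (1 − (1+0.0062917)^−120) = $4,081.62.
Over 72 months: Option A costs 72 × $3,555.83 + $2,750.00 = $258,769.76; Option B costs 72 × $4,081.62 + $10,293.00 = $304,169.64.
Option A is cheaper by $304,169.64 − $258,769.76 = $45,399.88.

Option A by $45,400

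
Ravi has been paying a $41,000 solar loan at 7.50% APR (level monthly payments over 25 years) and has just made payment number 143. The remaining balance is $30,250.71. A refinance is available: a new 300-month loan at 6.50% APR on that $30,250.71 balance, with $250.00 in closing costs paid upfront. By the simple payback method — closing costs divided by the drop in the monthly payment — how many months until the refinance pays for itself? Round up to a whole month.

Current payment = 41,000 × 7.5%/12 / (1 − (1+0.0062500)^−300) = $302.99.
Refinanced payment = 30,250.71 × 0.0054167 / (1 − (1+0.0054167)^−300) = $204.25.
Monthly savings = $302.99 − $204.25 = $98.74.
Break-even = $250.00 / $98.74 = 2.53 → 3 months.

3 months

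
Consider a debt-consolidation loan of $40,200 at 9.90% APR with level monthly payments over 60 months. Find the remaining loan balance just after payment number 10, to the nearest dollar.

With monthly rate i = 9.9%/12 = 0.0082500, the balance after k of n payments is P · [(1+i)^n − (1+i)^k] / [(1+i)^n − 1].
(1+0.0082500)^60 = 1.63717024 and (1+0.0082500)^10 = 1.08563118, so the balance is 40,200 × (1.63717024 − 1.08563118) / (1.63717024 − 1) = $34,797.40.

$34,797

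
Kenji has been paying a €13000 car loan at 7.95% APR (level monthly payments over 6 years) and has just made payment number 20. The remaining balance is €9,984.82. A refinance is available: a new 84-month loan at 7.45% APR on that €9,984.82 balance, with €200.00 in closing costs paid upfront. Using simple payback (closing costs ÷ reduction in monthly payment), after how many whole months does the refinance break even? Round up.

3 months

Current payment = 13,000 × 7.95%/12 / (1 − (1+0.0066250)^−72) = €227.61.
Refinanced payment = 9,984.82 × 0.0062083 / (1 − (1+0.0062083)^−84) = €152.90.
Monthly savings = €227.61 − €152.90 = €74.71.
Break-even = €200.00 / €74.71 = 2.68 → 3 months.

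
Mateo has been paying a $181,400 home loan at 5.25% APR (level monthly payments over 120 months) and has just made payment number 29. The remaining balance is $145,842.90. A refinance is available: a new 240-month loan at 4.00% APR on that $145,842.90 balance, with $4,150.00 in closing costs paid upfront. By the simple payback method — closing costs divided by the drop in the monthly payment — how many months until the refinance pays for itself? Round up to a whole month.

Current payment = 181,400 × 5.25%/12 / (1 − (1+0.0043750)^−120) = $1,946.27.
Refinanced payment = 145,842.90 × 0.0033333 / (1 − (1+0.0033333)^−240) = $883.78.
Monthly savings = $1,946.27 − $883.78 = $1,062.49.
Break-even = $4,150.00 / $1,062.49 = 3.91 → 4 months.

4 months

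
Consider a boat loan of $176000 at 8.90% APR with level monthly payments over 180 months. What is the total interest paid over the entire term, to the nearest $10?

$143,440

Monthly rate = 8.9%/12 = 0.0074167; payment = 176,000 × 0.0074167 / (1 − (1+0.0074167)^−180) = $1,774.65.
Total paid = 180 × $1,774.65 = $319,437.00; interest = $319,437.00 − $176,000 = $143,437.00.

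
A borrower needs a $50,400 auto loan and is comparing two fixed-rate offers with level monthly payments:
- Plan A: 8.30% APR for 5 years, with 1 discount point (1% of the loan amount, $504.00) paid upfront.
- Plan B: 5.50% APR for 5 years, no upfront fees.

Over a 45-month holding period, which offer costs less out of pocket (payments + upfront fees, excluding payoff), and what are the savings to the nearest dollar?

Plan B by $3,496

Plan A: at 8.30% the monthly rate is 0.0069167, so the payment is 50,400 × 0.0069167 / (1 − 1.0069167^−60) = $1,029.18.
Plan B: monthly rate = 5.5%/12 = 0.0045833; payment = 50,400 × 0.0045833 / (1 − (1+0.0045833)^−60) = $962.70.
Over 45 months: Plan A costs 45 × $1,029.18 + $504.00 = $46,817.10; Plan B costs 45 × $962.70 = $43,321.50.
Plan B is cheaper by $46,817.10 − $43,321.50 = $3,495.60.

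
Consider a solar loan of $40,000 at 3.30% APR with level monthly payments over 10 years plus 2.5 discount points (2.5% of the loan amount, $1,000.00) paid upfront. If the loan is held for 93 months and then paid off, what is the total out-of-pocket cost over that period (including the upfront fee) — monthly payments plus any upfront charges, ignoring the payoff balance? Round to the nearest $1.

At 3.30% the monthly rate is 0.0027500, so the payment is 40,000 × 0.0027500 / (1 − 1.0027500^−120) = $391.81.
Total outlay = 93 × $391.81 + $1,000.00 = $37,438.33.

$37,438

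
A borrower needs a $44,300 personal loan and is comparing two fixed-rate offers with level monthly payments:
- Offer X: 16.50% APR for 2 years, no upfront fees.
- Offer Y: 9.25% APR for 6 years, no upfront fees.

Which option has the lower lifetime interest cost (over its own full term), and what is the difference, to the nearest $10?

Offer X: at 16.50% the monthly rate is 0.0137500, so the payment is 44,300 × 0.0137500 / (1 − 1.0137500^−24) = $2,179.66.
Total interest on Offer X = 24 × $2,179.66 − $44,300 = $8,011.84.
Offer Y: monthly rate = 9.25%/12 = 0.0077083; payment = 44,300 × 0.0077083 / (1 − (1+0.0077083)^−72) = $804.04.
Total interest on Offer Y = 72 × $804.04 − $44,300 = $13,590.88.
Offer X is lower by $5,579.04.

Offer X by $5,580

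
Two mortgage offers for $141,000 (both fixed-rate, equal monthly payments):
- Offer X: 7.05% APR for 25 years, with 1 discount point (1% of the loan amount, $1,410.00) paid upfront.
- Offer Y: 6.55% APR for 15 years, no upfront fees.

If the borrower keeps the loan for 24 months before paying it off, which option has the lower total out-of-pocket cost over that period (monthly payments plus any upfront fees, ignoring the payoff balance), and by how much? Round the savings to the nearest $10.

Offer X by $4,140

Offer X: at 7.05% the monthly rate is 0.0058750, so the payment is 141,000 × 0.0058750 / (1 − 1.0058750^−300) = $1,001.06.
Offer Y: at 6.55% the monthly rate is 0.0054583, so the payment is 141,000 × 0.0054583 / (1 − 1.0054583^−180) = $1,232.14.
Over 24 months: Offer X costs 24 × $1,001.06 + $1,410.00 = $25,435.44; Offer Y costs 24 × $1,232.14 = $29,571.36.
Offer X is cheaper by $29,571.36 − $25,435.44 = $4,135.92.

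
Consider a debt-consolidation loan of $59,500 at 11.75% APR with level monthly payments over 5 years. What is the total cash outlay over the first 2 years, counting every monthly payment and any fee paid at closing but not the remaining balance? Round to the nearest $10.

Monthly rate = 11.75%/12 = 0.0097917; payment = 59,500 × 0.0097917 / (1 − (1+0.0097917)^−60) = $1,316.04.
Total outlay = 24 × $1,316.04 = $31,584.96.

$31,580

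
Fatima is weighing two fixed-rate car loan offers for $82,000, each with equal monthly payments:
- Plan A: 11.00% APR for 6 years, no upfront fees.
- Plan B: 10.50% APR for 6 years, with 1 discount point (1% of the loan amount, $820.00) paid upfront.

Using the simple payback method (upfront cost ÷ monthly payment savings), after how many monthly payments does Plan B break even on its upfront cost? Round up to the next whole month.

40 months

Plan A: monthly rate = 11%/12 = 0.0091667; payment = 82,000 × 0.0091667 / (1 − (1+0.0091667)^−72) = $1,560.79.
Plan B: monthly rate = 10.5%/12 = 0.0087500; payment = 82,000 × 0.0087500 / (1 − (1+0.0087500)^−72) = $1,539.88.
Monthly savings = $1,560.79 − $1,539.88 = $20.91.
Break-even = $820.00 / $20.91 = 39.22 → 40 months.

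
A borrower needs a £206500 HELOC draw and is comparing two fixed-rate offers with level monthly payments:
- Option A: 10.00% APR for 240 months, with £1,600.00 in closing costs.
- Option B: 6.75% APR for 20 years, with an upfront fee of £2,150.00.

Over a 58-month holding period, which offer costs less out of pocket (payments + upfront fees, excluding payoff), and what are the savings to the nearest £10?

Option B by £23,960

Option A: at 10.00% the monthly rate is 0.0083333, so the payment is 206,500 × 0.0083333 / (1 − 1.0083333^−240) = £1,992.77.
Option B: monthly rate = 6.75%/12 = 0.0056250; payment = 206,500 × 0.0056250 / (1 − (1+0.0056250)^−240) = £1,570.15.
Over 58 months: Option A costs 58 × £1,992.77 + £1,600.00 = £117,180.66; Option B costs 58 × £1,570.15 + £2,150.00 = £93,218.70.
Option B is cheaper by £117,180.66 − £93,218.70 = £23,961.96.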